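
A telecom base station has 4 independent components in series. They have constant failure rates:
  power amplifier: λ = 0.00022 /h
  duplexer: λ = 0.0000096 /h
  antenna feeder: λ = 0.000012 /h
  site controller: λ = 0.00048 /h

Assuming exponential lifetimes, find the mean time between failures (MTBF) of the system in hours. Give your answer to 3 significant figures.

Series of exponential components: λ_sys = Σ λ_i
λ_sys = 0.00022 + 0.0000096 + 0.000012 + 0.00048 = 7.2160e-04 /h
MTBF = 1 / λ_sys = 1390 h

1390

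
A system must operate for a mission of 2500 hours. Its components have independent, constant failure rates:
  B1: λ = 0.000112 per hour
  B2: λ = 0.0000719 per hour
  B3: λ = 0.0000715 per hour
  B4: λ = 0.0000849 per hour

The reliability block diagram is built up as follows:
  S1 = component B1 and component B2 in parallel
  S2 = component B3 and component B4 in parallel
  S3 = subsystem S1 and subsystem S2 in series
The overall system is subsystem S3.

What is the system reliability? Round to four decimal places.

0.9298

R(B1) = exp(−0.000112 × 2500) = 0.755784
R(B2) = exp(−0.0000719 × 2500) = 0.835479
R(B3) = exp(−0.0000715 × 2500) = 0.836315
R(B4) = exp(−0.0000849 × 2500) = 0.808762
Parallel (B1 and B2): 1 − (1 − 0.755784)(1 − 0.835479) = 0.959821
Parallel (B3 and B4): 1 − (1 − 0.836315)(1 − 0.808762) = 0.968697
Series ([0.959821] and [0.968697]): 0.959821 × 0.968697 = 0.9298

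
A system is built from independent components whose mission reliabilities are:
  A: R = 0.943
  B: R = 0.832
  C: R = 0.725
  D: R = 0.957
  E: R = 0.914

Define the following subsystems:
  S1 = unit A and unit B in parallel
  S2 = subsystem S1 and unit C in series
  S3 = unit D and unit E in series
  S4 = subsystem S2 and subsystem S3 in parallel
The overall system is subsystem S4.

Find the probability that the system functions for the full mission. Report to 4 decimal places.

0.9647

Parallel (A and B): 1 − (1 − 0.943000)(1 − 0.832000) = 0.990424
Series ([0.990424] and C): 0.990424 × 0.725000 = 0.718057
Series (D and E): 0.957000 × 0.914000 = 0.874698
Parallel ([0.718057] and [0.874698]): 1 − (1 − 0.718057)(1 − 0.874698) = 0.9647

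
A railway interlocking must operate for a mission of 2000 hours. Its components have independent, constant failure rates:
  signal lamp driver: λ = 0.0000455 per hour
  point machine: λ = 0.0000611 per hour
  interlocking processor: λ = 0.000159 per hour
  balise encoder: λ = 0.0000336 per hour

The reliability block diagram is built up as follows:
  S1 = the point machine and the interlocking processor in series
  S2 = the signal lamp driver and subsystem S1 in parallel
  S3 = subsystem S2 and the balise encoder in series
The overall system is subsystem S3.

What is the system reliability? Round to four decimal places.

R(signal lamp driver) = exp(−0.0000455 × 2000) = 0.913018
R(point machine) = exp(−0.0000611 × 2000) = 0.884971
R(interlocking processor) = exp(−0.000159 × 2000) = 0.727603
R(balise encoder) = exp(−0.0000336 × 2000) = 0.935008
Series (point machine and interlocking processor): 0.884971 × 0.727603 = 0.643908
Parallel (signal lamp driver and [0.643908]): 1 − (1 − 0.913018)(1 − 0.643908) = 0.969026
Series ([0.969026] and balise encoder): 0.969026 × 0.935008 = 0.9060

0.9060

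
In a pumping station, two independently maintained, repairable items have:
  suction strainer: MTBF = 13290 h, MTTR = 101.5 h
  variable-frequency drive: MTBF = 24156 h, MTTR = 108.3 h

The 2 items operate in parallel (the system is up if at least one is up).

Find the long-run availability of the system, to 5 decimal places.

A(suction strainer) = MTBF/(MTBF+MTTR) = 13290/(13290+101.5) = 0.992421
A(variable-frequency drive) = MTBF/(MTBF+MTTR) = 24156/(24156+108.3) = 0.995537
Parallel availability: 1 − (1 − 0.992421)(1 − 0.995537) = 0.99997

0.99997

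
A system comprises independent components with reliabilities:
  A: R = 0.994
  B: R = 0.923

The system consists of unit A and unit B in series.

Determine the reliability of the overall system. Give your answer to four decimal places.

Series (A and B): 0.994000 × 0.923000 = 0.9175

0.9175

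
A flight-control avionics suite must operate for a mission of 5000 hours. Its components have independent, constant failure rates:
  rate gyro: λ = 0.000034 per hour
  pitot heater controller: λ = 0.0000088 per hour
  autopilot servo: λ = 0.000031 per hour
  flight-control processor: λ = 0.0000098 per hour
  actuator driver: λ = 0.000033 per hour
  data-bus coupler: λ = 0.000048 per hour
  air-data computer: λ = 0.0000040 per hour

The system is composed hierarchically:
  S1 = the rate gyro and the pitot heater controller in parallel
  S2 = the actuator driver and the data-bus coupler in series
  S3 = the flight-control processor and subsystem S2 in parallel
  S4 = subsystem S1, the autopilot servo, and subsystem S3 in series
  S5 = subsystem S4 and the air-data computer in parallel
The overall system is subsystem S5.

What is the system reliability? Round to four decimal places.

0.9968

R(rate gyro) = exp(−0.000034 × 5000) = 0.843665
R(pitot heater controller) = exp(−0.0000088 × 5000) = 0.956954
R(autopilot servo) = exp(−0.000031 × 5000) = 0.856415
R(flight-control processor) = exp(−0.0000098 × 5000) = 0.952181
R(actuator driver) = exp(−0.000033 × 5000) = 0.847894
R(data-bus coupler) = exp(−0.000048 × 5000) = 0.786628
R(air-data computer) = exp(−0.0000040 × 5000) = 0.980199
Parallel (rate gyro and pitot heater controller): 1 − (1 − 0.843665)(1 − 0.956954) = 0.993270
Series (actuator driver and data-bus coupler): 0.847894 × 0.786628 = 0.666977
Parallel (flight-control processor and [0.666977]): 1 − (1 − 0.952181)(1 − 0.666977) = 0.984075
Series ([0.993270], autopilot servo, and [0.984075]): 0.993270 × 0.856415 × 0.984075 = 0.837105
Parallel ([0.837105] and air-data computer): 1 − (1 − 0.837105)(1 − 0.980199) = 0.9968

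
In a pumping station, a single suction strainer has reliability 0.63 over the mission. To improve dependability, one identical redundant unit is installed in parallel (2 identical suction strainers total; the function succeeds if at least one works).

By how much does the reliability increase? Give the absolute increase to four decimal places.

0.2331

R_before = 0.63
R_after = 1 − (1 − 0.63)^2 = 0.8631
ΔR = 0.8631 − 0.63 = 0.2331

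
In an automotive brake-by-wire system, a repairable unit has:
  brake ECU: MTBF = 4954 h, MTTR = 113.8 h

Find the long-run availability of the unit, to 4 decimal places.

A(brake ECU) = MTBF/(MTBF+MTTR) = 4954/(4954+113.8) = 0.9775

0.9775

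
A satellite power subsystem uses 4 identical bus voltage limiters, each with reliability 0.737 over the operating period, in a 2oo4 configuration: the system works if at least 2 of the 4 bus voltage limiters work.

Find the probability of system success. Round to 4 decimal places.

R = Σ_{i=2}^{4} C(4,i) p^i (1−p)^{4−i} with p = 0.737
C(4,2)·0.737^2·0.263^2 = 0.225423
C(4,3)·0.737^3·0.263^1 = 0.421132
C(4,4)·0.737^4·0.263^0 = 0.295033
Sum = 0.9416

0.9416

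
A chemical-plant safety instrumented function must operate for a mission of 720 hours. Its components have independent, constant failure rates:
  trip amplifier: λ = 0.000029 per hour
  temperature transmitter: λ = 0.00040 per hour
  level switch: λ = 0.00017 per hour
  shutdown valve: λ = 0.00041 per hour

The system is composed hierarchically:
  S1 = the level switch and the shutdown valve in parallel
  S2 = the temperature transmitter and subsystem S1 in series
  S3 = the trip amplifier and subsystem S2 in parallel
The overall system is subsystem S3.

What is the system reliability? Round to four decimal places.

0.9944

R(trip amplifier) = exp(−0.000029 × 720) = 0.979336
R(temperature transmitter) = exp(−0.00040 × 720) = 0.749762
R(level switch) = exp(−0.00017 × 720) = 0.884794
R(shutdown valve) = exp(−0.00041 × 720) = 0.744383
Parallel (level switch and shutdown valve): 1 − (1 − 0.884794)(1 − 0.744383) = 0.970551
Series (temperature transmitter and [0.970551]): 0.749762 × 0.970551 = 0.727682
Parallel (trip amplifier and [0.727682]): 1 − (1 − 0.979336)(1 − 0.727682) = 0.9944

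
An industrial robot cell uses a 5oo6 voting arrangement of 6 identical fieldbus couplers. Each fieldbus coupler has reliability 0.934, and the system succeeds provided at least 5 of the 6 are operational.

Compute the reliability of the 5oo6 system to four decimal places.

R = Σ_{i=5}^{6} C(6,i) p^i (1−p)^{6−i} with p = 0.934
C(6,5)·0.934^5·0.066^1 = 0.281468
C(6,6)·0.934^6·0.066^0 = 0.663867
Sum = 0.9453

0.9453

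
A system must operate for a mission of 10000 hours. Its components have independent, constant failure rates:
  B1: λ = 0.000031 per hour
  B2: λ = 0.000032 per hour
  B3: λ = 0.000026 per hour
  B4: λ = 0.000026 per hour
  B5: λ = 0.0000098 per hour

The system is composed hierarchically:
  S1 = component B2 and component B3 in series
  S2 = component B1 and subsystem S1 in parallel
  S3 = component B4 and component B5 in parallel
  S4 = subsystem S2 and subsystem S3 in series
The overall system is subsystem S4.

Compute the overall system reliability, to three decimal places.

R(B1) = exp(−0.000031 × 10000) = 0.73345
R(B2) = exp(−0.000032 × 10000) = 0.72615
R(B3) = exp(−0.000026 × 10000) = 0.77105
R(B4) = exp(−0.000026 × 10000) = 0.77105
R(B5) = exp(−0.0000098 × 10000) = 0.90665
Series (B2 and B3): 0.72615 × 0.77105 = 0.55990
Parallel (B1 and [0.55990]): 1 − (1 − 0.73345)(1 − 0.55990) = 0.88269
Parallel (B4 and B5): 1 − (1 − 0.77105)(1 − 0.90665) = 0.97863
Series ([0.88269] and [0.97863]): 0.88269 × 0.97863 = 0.864

0.864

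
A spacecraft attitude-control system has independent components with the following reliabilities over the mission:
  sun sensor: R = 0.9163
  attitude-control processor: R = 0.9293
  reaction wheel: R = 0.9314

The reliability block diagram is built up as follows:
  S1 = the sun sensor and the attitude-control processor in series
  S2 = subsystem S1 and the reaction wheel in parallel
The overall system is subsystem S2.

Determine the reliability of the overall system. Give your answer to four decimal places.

Series (sun sensor and attitude-control processor): 0.916300 × 0.929300 = 0.851518
Parallel ([0.851518] and reaction wheel): 1 − (1 − 0.851518)(1 − 0.931400) = 0.9898

0.9898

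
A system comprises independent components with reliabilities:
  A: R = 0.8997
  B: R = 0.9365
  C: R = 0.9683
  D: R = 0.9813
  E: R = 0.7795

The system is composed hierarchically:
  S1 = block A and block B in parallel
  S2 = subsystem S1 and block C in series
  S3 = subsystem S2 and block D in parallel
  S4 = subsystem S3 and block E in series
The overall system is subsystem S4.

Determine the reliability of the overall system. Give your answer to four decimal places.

0.7789

Parallel (A and B): 1 − (1 − 0.899700)(1 − 0.936500) = 0.993631
Series ([0.993631] and C): 0.993631 × 0.968300 = 0.962133
Parallel ([0.962133] and D): 1 − (1 − 0.962133)(1 − 0.981300) = 0.999292
Series ([0.999292] and E): 0.999292 × 0.779500 = 0.7789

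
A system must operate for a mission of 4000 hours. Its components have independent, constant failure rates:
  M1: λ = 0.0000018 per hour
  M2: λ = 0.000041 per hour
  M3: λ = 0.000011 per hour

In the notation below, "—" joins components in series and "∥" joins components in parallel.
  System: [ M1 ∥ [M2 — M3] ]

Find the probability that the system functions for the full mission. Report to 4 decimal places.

0.9987

R(M1) = exp(−0.0000018 × 4000) = 0.992826
R(M2) = exp(−0.000041 × 4000) = 0.848742
R(M3) = exp(−0.000011 × 4000) = 0.956954
Series (M2 and M3): 0.848742 × 0.956954 = 0.812207
Parallel (M1 and [0.812207]): 1 − (1 − 0.992826)(1 − 0.812207) = 0.9987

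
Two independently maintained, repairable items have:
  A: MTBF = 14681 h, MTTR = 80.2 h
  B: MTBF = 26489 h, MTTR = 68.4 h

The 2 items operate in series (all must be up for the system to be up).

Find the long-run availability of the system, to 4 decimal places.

A(A) = MTBF/(MTBF+MTTR) = 14681/(14681+80.2) = 0.994567
A(B) = MTBF/(MTBF+MTTR) = 26489/(26489+68.4) = 0.997424
Series availability: 0.994567 × 0.997424 = 0.9920

0.9920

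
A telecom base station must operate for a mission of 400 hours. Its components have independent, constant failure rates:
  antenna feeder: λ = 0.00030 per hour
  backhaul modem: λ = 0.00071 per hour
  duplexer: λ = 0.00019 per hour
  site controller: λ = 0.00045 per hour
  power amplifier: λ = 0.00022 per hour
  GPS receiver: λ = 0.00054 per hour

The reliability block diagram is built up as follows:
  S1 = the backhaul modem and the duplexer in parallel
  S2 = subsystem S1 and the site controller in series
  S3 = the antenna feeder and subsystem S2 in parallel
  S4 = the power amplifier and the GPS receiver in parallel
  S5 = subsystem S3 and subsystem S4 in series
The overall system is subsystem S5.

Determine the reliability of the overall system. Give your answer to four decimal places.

R(antenna feeder) = exp(−0.00030 × 400) = 0.886920
R(backhaul modem) = exp(−0.00071 × 400) = 0.752767
R(duplexer) = exp(−0.00019 × 400) = 0.926816
R(site controller) = exp(−0.00045 × 400) = 0.835270
R(power amplifier) = exp(−0.00022 × 400) = 0.915761
R(GPS receiver) = exp(−0.00054 × 400) = 0.805735
Parallel (backhaul modem and duplexer): 1 − (1 − 0.752767)(1 − 0.926816) = 0.981907
Series ([0.981907] and site controller): 0.981907 × 0.835270 = 0.820157
Parallel (antenna feeder and [0.820157]): 1 − (1 − 0.886920)(1 − 0.820157) = 0.979663
Parallel (power amplifier and GPS receiver): 1 − (1 − 0.915761)(1 − 0.805735) = 0.983635
Series ([0.979663] and [0.983635]): 0.979663 × 0.983635 = 0.9636

0.9636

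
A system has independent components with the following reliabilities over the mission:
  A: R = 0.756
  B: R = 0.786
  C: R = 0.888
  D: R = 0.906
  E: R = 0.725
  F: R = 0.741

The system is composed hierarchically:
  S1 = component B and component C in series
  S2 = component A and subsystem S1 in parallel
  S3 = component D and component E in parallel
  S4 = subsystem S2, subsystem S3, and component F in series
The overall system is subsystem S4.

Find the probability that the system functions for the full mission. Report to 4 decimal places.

Series (B and C): 0.786000 × 0.888000 = 0.697968
Parallel (A and [0.697968]): 1 − (1 − 0.756000)(1 − 0.697968) = 0.926304
Parallel (D and E): 1 − (1 − 0.906000)(1 − 0.725000) = 0.974150
Series ([0.926304], [0.974150], and F): 0.926304 × 0.974150 × 0.741000 = 0.6686

0.6686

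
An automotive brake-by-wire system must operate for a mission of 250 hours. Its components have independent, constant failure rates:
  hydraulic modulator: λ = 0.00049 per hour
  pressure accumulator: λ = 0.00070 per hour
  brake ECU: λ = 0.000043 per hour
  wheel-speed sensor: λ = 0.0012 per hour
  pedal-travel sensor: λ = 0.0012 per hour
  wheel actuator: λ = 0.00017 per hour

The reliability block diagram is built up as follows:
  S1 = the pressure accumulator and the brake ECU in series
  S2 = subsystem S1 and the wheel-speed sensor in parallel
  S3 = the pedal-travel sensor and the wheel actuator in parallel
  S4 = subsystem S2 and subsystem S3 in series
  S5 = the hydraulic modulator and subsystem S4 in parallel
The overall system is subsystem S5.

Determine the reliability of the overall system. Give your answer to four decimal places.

0.9937

R(hydraulic modulator) = exp(−0.00049 × 250) = 0.884706
R(pressure accumulator) = exp(−0.00070 × 250) = 0.839457
R(brake ECU) = exp(−0.000043 × 250) = 0.989308
R(wheel-speed sensor) = exp(−0.0012 × 250) = 0.740818
R(pedal-travel sensor) = exp(−0.0012 × 250) = 0.740818
R(wheel actuator) = exp(−0.00017 × 250) = 0.958390
Series (pressure accumulator and brake ECU): 0.839457 × 0.989308 = 0.830482
Parallel ([0.830482] and wheel-speed sensor): 1 − (1 − 0.830482)(1 − 0.740818) = 0.956064
Parallel (pedal-travel sensor and wheel actuator): 1 − (1 − 0.740818)(1 − 0.958390) = 0.989215
Series ([0.956064] and [0.989215]): 0.956064 × 0.989215 = 0.945753
Parallel (hydraulic modulator and [0.945753]): 1 − (1 − 0.884706)(1 − 0.945753) = 0.9937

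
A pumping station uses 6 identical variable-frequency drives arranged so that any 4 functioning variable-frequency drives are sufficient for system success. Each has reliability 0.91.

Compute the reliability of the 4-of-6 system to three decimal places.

0.988

R = Σ_{i=4}^{6} C(6,i) p^i (1−p)^{6−i} with p = 0.91
C(6,4)·0.91^4·0.09^2 = 0.08332
C(6,5)·0.91^5·0.09^1 = 0.33698
C(6,6)·0.91^6·0.09^0 = 0.56787
Sum = 0.988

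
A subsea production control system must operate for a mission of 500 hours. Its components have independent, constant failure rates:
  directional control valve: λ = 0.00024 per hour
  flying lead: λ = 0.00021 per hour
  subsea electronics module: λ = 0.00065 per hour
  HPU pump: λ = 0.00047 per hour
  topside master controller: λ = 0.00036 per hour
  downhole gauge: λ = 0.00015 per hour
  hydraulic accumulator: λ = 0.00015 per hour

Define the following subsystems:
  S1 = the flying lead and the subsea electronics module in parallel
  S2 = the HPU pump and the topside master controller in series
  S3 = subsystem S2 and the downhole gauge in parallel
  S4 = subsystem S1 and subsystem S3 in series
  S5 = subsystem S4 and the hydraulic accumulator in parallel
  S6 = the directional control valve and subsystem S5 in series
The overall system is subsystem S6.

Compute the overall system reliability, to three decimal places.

R(directional control valve) = exp(−0.00024 × 500) = 0.88692
R(flying lead) = exp(−0.00021 × 500) = 0.90032
R(subsea electronics module) = exp(−0.00065 × 500) = 0.72253
R(HPU pump) = exp(−0.00047 × 500) = 0.79057
R(topside master controller) = exp(−0.00036 × 500) = 0.83527
R(downhole gauge) = exp(−0.00015 × 500) = 0.92774
R(hydraulic accumulator) = exp(−0.00015 × 500) = 0.92774
Parallel (flying lead and subsea electronics module): 1 − (1 − 0.90032)(1 − 0.72253) = 0.97234
Series (HPU pump and topside master controller): 0.79057 × 0.83527 = 0.66034
Parallel ([0.66034] and downhole gauge): 1 − (1 − 0.66034)(1 − 0.92774) = 0.97546
Series ([0.97234] and [0.97546]): 0.97234 × 0.97546 = 0.94848
Parallel ([0.94848] and hydraulic accumulator): 1 − (1 − 0.94848)(1 − 0.92774) = 0.99628
Series (directional control valve and [0.99628]): 0.88692 × 0.99628 = 0.884

0.884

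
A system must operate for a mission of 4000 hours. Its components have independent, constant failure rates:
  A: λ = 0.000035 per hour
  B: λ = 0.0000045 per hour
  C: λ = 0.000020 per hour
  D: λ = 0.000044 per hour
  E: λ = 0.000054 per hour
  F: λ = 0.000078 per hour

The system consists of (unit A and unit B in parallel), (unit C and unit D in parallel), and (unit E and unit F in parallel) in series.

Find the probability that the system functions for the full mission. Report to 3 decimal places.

R(A) = exp(−0.000035 × 4000) = 0.86936
R(B) = exp(−0.0000045 × 4000) = 0.98216
R(C) = exp(−0.000020 × 4000) = 0.92312
R(D) = exp(−0.000044 × 4000) = 0.83862
R(E) = exp(−0.000054 × 4000) = 0.80574
R(F) = exp(−0.000078 × 4000) = 0.73198
Parallel (A and B): 1 − (1 − 0.86936)(1 − 0.98216) = 0.99767
Parallel (C and D): 1 − (1 − 0.92312)(1 − 0.83862) = 0.98759
Parallel (E and F): 1 − (1 − 0.80574)(1 − 0.73198) = 0.94793
Series ([0.99767], [0.98759], and [0.94793]): 0.99767 × 0.98759 × 0.94793 = 0.934

0.934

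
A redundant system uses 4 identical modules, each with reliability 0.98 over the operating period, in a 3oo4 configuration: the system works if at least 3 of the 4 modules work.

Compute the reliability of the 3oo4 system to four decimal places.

R = Σ_{i=3}^{4} C(4,i) p^i (1−p)^{4−i} with p = 0.98
C(4,3)·0.98^3·0.02^1 = 0.075295
C(4,4)·0.98^4·0.02^0 = 0.922368
Sum = 0.9977

0.9977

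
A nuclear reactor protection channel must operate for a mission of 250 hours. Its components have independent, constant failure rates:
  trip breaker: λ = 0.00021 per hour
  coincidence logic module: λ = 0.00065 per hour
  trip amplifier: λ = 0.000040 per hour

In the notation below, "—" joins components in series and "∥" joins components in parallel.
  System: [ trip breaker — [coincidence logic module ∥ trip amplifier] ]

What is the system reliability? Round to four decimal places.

0.9474

R(trip breaker) = exp(−0.00021 × 250) = 0.948854
R(coincidence logic module) = exp(−0.00065 × 250) = 0.850016
R(trip amplifier) = exp(−0.000040 × 250) = 0.990050
Parallel (coincidence logic module and trip amplifier): 1 − (1 − 0.850016)(1 − 0.990050) = 0.998508
Series (trip breaker and [0.998508]): 0.948854 × 0.998508 = 0.9474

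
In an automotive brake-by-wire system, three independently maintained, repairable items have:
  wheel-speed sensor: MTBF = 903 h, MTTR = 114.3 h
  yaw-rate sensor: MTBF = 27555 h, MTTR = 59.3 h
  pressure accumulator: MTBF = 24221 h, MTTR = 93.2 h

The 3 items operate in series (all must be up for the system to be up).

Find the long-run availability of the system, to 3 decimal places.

A(wheel-speed sensor) = MTBF/(MTBF+MTTR) = 903/(903+114.3) = 0.887644
A(yaw-rate sensor) = MTBF/(MTBF+MTTR) = 27555/(27555+59.3) = 0.997853
A(pressure accumulator) = MTBF/(MTBF+MTTR) = 24221/(24221+93.2) = 0.996167
Series availability: 0.887644 × 0.997853 × 0.996167 = 0.882

0.882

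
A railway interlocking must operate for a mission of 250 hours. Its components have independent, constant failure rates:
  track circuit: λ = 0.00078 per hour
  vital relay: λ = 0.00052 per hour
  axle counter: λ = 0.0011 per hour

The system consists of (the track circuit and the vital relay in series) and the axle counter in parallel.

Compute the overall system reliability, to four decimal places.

0.9333

R(track circuit) = exp(−0.00078 × 250) = 0.822835
R(vital relay) = exp(−0.00052 × 250) = 0.878095
R(axle counter) = exp(−0.0011 × 250) = 0.759572
Series (track circuit and vital relay): 0.822835 × 0.878095 = 0.722527
Parallel ([0.722527] and axle counter): 1 − (1 − 0.722527)(1 − 0.759572) = 0.9333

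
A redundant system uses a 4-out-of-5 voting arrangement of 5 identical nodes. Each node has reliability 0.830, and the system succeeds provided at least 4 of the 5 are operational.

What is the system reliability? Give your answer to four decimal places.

R = Σ_{i=4}^{5} C(5,i) p^i (1−p)^{5−i} with p = 0.830
C(5,4)·0.830^4·0.170^1 = 0.403396
C(5,5)·0.830^5·0.170^0 = 0.393904
Sum = 0.7973

0.7973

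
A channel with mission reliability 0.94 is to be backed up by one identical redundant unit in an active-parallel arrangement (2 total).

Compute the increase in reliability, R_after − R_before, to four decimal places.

0.0564

R_before = 0.94
R_after = 1 − (1 − 0.94)^2 = 0.9964
ΔR = 0.9964 − 0.94 = 0.0564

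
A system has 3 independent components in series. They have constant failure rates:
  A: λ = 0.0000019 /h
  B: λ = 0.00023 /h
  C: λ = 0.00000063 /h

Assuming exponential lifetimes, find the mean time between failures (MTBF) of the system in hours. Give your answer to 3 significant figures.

4300

Series of exponential components: λ_sys = Σ λ_i
λ_sys = 0.0000019 + 0.00023 + 0.00000063 = 2.3253e-04 /h
MTBF = 1 / λ_sys = 4300 h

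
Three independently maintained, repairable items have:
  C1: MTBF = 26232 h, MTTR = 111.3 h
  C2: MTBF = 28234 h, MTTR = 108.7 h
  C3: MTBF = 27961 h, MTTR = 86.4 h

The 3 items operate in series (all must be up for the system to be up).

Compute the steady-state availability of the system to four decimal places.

0.9889

A(C1) = MTBF/(MTBF+MTTR) = 26232/(26232+111.3) = 0.995775
A(C2) = MTBF/(MTBF+MTTR) = 28234/(28234+108.7) = 0.996165
A(C3) = MTBF/(MTBF+MTTR) = 27961/(27961+86.4) = 0.996920
Series availability: 0.995775 × 0.996165 × 0.996920 = 0.9889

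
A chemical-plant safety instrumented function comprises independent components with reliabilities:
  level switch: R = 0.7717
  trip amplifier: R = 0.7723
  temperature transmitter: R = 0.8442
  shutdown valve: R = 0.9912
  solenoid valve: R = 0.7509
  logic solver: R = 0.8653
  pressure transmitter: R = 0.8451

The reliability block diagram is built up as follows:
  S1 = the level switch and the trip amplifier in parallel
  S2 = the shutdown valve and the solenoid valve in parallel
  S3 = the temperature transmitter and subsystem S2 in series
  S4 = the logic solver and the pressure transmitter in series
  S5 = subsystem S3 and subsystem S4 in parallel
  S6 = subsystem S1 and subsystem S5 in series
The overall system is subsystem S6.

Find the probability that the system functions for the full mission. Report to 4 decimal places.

0.9079

Parallel (level switch and trip amplifier): 1 − (1 − 0.771700)(1 − 0.772300) = 0.948016
Parallel (shutdown valve and solenoid valve): 1 − (1 − 0.991200)(1 − 0.750900) = 0.997808
Series (temperature transmitter and [0.997808]): 0.844200 × 0.997808 = 0.842350
Series (logic solver and pressure transmitter): 0.865300 × 0.845100 = 0.731265
Parallel ([0.842350] and [0.731265]): 1 − (1 − 0.842350)(1 − 0.731265) = 0.957634
Series ([0.948016] and [0.957634]): 0.948016 × 0.957634 = 0.9079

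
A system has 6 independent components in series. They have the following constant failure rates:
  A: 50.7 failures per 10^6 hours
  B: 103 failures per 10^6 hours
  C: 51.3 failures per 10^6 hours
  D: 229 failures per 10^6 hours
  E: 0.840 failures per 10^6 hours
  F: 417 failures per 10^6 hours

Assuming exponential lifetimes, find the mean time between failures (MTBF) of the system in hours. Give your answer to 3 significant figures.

1170

Series of exponential components: λ_sys = Σ λ_i
λ_sys = 0.0000507 + 0.000103 + 0.0000513 + 0.000229 + 0.000000840 + 0.000417 = 8.5184e-04 /h
MTBF = 1 / λ_sys = 1170 h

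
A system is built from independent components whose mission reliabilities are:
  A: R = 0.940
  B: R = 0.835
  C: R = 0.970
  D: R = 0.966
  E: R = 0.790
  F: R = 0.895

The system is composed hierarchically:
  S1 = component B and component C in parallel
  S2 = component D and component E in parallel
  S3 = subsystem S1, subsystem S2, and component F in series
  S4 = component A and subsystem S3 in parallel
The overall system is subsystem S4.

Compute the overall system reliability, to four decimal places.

0.9931

Parallel (B and C): 1 − (1 − 0.835000)(1 − 0.970000) = 0.995050
Parallel (D and E): 1 − (1 − 0.966000)(1 − 0.790000) = 0.992860
Series ([0.995050], [0.992860], and F): 0.995050 × 0.992860 × 0.895000 = 0.884211
Parallel (A and [0.884211]): 1 − (1 − 0.940000)(1 − 0.884211) = 0.9931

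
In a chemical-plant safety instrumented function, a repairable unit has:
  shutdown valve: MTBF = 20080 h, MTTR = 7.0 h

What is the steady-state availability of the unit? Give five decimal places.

0.99965

A(shutdown valve) = MTBF/(MTBF+MTTR) = 20080/(20080+7.0) = 0.99965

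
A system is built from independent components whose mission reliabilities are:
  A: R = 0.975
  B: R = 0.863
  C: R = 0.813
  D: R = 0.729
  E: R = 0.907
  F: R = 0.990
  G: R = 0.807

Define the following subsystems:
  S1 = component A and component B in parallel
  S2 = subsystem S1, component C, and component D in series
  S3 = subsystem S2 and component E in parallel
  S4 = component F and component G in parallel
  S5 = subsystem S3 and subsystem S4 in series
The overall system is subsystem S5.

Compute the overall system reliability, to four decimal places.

0.9601

Parallel (A and B): 1 − (1 − 0.975000)(1 − 0.863000) = 0.996575
Series ([0.996575], C, and D): 0.996575 × 0.813000 × 0.729000 = 0.590647
Parallel ([0.590647] and E): 1 − (1 − 0.590647)(1 − 0.907000) = 0.961930
Parallel (F and G): 1 − (1 − 0.990000)(1 − 0.807000) = 0.998070
Series ([0.961930] and [0.998070]): 0.961930 × 0.998070 = 0.9601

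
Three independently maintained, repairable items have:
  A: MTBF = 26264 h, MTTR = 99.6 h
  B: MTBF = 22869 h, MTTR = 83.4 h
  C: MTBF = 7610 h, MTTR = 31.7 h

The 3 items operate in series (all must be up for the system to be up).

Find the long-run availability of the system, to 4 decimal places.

A(A) = MTBF/(MTBF+MTTR) = 26264/(26264+99.6) = 0.996222
A(B) = MTBF/(MTBF+MTTR) = 22869/(22869+83.4) = 0.996366
A(C) = MTBF/(MTBF+MTTR) = 7610/(7610+31.7) = 0.995852
Series availability: 0.996222 × 0.996366 × 0.995852 = 0.9885

0.9885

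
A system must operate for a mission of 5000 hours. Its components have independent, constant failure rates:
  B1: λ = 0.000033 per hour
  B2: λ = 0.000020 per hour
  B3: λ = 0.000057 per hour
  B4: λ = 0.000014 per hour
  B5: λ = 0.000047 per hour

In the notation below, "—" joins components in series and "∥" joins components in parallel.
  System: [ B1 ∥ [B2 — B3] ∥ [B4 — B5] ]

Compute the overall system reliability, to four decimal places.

R(B1) = exp(−0.000033 × 5000) = 0.847894
R(B2) = exp(−0.000020 × 5000) = 0.904837
R(B3) = exp(−0.000057 × 5000) = 0.752014
R(B4) = exp(−0.000014 × 5000) = 0.932394
R(B5) = exp(−0.000047 × 5000) = 0.790571
Series (B2 and B3): 0.904837 × 0.752014 = 0.680450
Series (B4 and B5): 0.932394 × 0.790571 = 0.737124
Parallel (B1, [0.680450], and [0.737124]): 1 − (1 − 0.847894)(1 − 0.680450)(1 − 0.737124) = 0.9872

0.9872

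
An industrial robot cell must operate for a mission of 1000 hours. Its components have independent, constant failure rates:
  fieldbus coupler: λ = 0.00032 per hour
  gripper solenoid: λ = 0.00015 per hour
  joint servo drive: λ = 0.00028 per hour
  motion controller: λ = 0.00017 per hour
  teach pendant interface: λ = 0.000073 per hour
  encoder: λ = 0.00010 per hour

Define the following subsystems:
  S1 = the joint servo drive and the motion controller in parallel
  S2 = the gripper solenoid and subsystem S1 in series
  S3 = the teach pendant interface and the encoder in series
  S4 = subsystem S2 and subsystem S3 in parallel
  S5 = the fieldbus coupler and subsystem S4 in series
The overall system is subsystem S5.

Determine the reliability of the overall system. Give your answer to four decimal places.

R(fieldbus coupler) = exp(−0.00032 × 1000) = 0.726149
R(gripper solenoid) = exp(−0.00015 × 1000) = 0.860708
R(joint servo drive) = exp(−0.00028 × 1000) = 0.755784
R(motion controller) = exp(−0.00017 × 1000) = 0.843665
R(teach pendant interface) = exp(−0.000073 × 1000) = 0.929601
R(encoder) = exp(−0.00010 × 1000) = 0.904837
Parallel (joint servo drive and motion controller): 1 − (1 − 0.755784)(1 − 0.843665) = 0.961820
Series (gripper solenoid and [0.961820]): 0.860708 × 0.961820 = 0.827846
Series (teach pendant interface and encoder): 0.929601 × 0.904837 = 0.841137
Parallel ([0.827846] and [0.841137]): 1 − (1 − 0.827846)(1 − 0.841137) = 0.972651
Series (fieldbus coupler and [0.972651]): 0.726149 × 0.972651 = 0.7063

0.7063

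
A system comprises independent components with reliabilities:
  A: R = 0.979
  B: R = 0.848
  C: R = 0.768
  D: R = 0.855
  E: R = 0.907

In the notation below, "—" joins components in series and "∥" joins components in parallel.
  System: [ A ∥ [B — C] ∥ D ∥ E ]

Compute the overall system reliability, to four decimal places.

Series (B and C): 0.848000 × 0.768000 = 0.651264
Parallel (A, [0.651264], D, and E): 1 − (1 − 0.979000)(1 − 0.651264)(1 − 0.855000)(1 − 0.907000) = 0.9999

0.9999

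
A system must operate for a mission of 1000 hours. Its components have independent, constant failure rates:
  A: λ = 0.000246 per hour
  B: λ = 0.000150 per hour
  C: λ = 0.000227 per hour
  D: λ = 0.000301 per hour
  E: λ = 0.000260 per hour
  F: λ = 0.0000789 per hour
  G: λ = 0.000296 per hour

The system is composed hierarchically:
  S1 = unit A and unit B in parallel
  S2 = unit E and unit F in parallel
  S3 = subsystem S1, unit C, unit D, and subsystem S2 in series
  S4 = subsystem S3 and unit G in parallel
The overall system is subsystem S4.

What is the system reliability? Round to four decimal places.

R(A) = exp(−0.000246 × 1000) = 0.781922
R(B) = exp(−0.000150 × 1000) = 0.860708
R(C) = exp(−0.000227 × 1000) = 0.796921
R(D) = exp(−0.000301 × 1000) = 0.740078
R(E) = exp(−0.000260 × 1000) = 0.771052
R(F) = exp(−0.0000789 × 1000) = 0.924132
R(G) = exp(−0.000296 × 1000) = 0.743787
Parallel (A and B): 1 − (1 − 0.781922)(1 − 0.860708) = 0.969623
Parallel (E and F): 1 − (1 − 0.771052)(1 − 0.924132) = 0.982630
Series ([0.969623], C, D, and [0.982630]): 0.969623 × 0.796921 × 0.740078 × 0.982630 = 0.561934
Parallel ([0.561934] and G): 1 − (1 − 0.561934)(1 − 0.743787) = 0.8878

0.8878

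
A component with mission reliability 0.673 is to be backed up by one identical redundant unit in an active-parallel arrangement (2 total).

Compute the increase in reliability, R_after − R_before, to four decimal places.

R_before = 0.673
R_after = 1 − (1 − 0.673)^2 = 0.8931
ΔR = 0.8931 − 0.673 = 0.2201

0.2201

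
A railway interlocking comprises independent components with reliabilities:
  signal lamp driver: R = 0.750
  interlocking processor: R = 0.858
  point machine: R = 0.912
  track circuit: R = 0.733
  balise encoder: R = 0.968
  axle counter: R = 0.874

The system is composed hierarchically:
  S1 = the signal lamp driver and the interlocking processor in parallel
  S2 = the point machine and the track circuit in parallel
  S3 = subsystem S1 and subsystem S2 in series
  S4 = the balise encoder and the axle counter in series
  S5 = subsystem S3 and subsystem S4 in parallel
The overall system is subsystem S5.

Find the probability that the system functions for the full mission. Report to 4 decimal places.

0.9910

Parallel (signal lamp driver and interlocking processor): 1 − (1 − 0.750000)(1 − 0.858000) = 0.964500
Parallel (point machine and track circuit): 1 − (1 − 0.912000)(1 − 0.733000) = 0.976504
Series ([0.964500] and [0.976504]): 0.964500 × 0.976504 = 0.941838
Series (balise encoder and axle counter): 0.968000 × 0.874000 = 0.846032
Parallel ([0.941838] and [0.846032]): 1 − (1 − 0.941838)(1 − 0.846032) = 0.9910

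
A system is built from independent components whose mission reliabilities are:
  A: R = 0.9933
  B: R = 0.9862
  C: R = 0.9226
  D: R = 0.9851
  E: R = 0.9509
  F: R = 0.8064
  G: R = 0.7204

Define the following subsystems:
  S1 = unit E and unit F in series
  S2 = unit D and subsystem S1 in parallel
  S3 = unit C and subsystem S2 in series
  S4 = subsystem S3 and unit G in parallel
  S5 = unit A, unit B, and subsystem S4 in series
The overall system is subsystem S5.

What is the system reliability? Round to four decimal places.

Series (E and F): 0.950900 × 0.806400 = 0.766806
Parallel (D and [0.766806]): 1 − (1 − 0.985100)(1 − 0.766806) = 0.996525
Series (C and [0.996525]): 0.922600 × 0.996525 = 0.919394
Parallel ([0.919394] and G): 1 − (1 − 0.919394)(1 − 0.720400) = 0.977463
Series (A, B, and [0.977463]): 0.993300 × 0.986200 × 0.977463 = 0.9575

0.9575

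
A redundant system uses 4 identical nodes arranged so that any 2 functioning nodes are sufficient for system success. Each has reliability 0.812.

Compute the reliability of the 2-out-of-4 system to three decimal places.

R = Σ_{i=2}^{4} C(4,i) p^i (1−p)^{4−i} with p = 0.812
C(4,2)·0.812^2·0.188^2 = 0.13982
C(4,3)·0.812^3·0.188^1 = 0.40261
C(4,4)·0.812^4·0.188^0 = 0.43473
Sum = 0.977

0.977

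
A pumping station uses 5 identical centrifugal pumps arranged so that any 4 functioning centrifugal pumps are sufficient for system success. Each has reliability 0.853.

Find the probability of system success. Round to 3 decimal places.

R = Σ_{i=4}^{5} C(5,i) p^i (1−p)^{5−i} with p = 0.853
C(5,4)·0.853^4·0.147^1 = 0.38912
C(5,5)·0.853^5·0.147^0 = 0.45159
Sum = 0.841

0.841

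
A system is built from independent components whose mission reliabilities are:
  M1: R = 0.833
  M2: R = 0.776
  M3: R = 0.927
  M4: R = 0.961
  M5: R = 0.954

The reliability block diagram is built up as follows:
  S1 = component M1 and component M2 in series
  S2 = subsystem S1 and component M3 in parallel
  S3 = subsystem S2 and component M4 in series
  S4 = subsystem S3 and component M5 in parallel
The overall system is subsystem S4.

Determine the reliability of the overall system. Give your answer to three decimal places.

Series (M1 and M2): 0.83300 × 0.77600 = 0.64641
Parallel ([0.64641] and M3): 1 − (1 − 0.64641)(1 − 0.92700) = 0.97419
Series ([0.97419] and M4): 0.97419 × 0.96100 = 0.93620
Parallel ([0.93620] and M5): 1 − (1 − 0.93620)(1 − 0.95400) = 0.997

0.997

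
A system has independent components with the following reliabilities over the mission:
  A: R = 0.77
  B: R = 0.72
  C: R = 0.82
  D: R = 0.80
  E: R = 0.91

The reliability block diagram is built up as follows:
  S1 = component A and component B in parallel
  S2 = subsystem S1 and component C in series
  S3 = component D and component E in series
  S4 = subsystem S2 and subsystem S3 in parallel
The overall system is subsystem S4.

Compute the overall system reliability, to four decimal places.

Parallel (A and B): 1 − (1 − 0.770000)(1 − 0.720000) = 0.935600
Series ([0.935600] and C): 0.935600 × 0.820000 = 0.767192
Series (D and E): 0.800000 × 0.910000 = 0.728000
Parallel ([0.767192] and [0.728000]): 1 − (1 − 0.767192)(1 − 0.728000) = 0.9367

0.9367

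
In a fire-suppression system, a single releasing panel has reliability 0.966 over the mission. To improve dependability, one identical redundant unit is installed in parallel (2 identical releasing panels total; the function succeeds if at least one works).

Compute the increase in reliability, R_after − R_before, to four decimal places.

0.0328

R_before = 0.966
R_after = 1 − (1 − 0.966)^2 = 0.9988
ΔR = 0.9988 − 0.966 = 0.0328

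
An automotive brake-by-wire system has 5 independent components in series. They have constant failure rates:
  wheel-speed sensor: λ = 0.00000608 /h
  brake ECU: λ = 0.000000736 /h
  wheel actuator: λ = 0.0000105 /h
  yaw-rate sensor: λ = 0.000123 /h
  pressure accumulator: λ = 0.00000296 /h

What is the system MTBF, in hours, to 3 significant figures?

Series of exponential components: λ_sys = Σ λ_i
λ_sys = 0.00000608 + 0.000000736 + 0.0000105 + 0.000123 + 0.00000296 = 1.4328e-04 /h
MTBF = 1 / λ_sys = 6980 h

6980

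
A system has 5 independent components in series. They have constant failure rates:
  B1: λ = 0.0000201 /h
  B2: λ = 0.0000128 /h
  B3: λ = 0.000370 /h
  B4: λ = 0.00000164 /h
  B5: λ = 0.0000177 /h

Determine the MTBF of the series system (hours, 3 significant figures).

2370

Series of exponential components: λ_sys = Σ λ_i
λ_sys = 0.0000201 + 0.0000128 + 0.000370 + 0.00000164 + 0.0000177 = 4.2224e-04 /h
MTBF = 1 / λ_sys = 2370 h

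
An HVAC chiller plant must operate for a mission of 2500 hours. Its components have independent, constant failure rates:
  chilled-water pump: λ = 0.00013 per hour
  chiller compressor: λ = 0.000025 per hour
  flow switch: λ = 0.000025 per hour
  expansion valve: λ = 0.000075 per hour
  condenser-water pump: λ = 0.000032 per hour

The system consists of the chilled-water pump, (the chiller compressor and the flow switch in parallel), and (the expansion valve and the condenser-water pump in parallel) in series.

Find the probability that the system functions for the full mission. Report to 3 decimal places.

0.710

R(chilled-water pump) = exp(−0.00013 × 2500) = 0.72253
R(chiller compressor) = exp(−0.000025 × 2500) = 0.93941
R(flow switch) = exp(−0.000025 × 2500) = 0.93941
R(expansion valve) = exp(−0.000075 × 2500) = 0.82903
R(condenser-water pump) = exp(−0.000032 × 2500) = 0.92312
Parallel (chiller compressor and flow switch): 1 − (1 − 0.93941)(1 − 0.93941) = 0.99633
Parallel (expansion valve and condenser-water pump): 1 − (1 − 0.82903)(1 − 0.92312) = 0.98686
Series (chilled-water pump, [0.99633], and [0.98686]): 0.72253 × 0.99633 × 0.98686 = 0.710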